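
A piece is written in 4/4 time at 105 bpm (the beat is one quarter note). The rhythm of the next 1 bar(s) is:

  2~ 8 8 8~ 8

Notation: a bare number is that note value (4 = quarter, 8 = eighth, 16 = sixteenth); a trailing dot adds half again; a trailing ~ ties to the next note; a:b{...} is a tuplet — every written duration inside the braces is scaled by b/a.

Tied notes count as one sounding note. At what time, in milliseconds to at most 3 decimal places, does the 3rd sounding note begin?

note 3 onset = 3b = 1714.286ms

1. 0.0ms @ 0 + 1428.571ms (5/2)
2. 1428.571ms @ 5/2 + 285.714ms (1/2)
3. 1714.286ms @ 3 + 571.429ms (1)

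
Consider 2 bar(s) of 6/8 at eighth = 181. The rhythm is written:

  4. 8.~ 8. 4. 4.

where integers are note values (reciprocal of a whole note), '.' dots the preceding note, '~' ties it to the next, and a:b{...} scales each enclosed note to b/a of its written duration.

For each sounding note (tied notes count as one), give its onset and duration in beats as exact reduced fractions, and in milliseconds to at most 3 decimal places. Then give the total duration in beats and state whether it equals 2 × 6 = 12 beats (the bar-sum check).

1) 0.0ms=0b +994.475ms=3b
2) 994.475ms=3b +994.475ms=3b
3) 1988.95ms=6b +994.475ms=3b
4) 2983.425ms=9b +994.475ms=3b
Σ=12b of 12 (181bpm 6/8) — PASS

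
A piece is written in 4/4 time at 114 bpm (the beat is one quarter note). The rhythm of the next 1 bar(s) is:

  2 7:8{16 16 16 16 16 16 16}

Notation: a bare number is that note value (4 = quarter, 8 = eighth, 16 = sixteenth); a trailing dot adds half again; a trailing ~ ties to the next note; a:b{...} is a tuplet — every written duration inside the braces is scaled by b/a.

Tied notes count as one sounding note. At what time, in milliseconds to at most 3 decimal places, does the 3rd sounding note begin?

note 3 onset = 16/7b = 1203.008ms

1. 0.0ms @ 0 + 1052.632ms (2)
2. 1052.632ms @ 2 + 150.376ms (2/7)
3. 1203.008ms @ 16/7 + 150.376ms (2/7)
4. 1353.383ms @ 18/7 + 150.376ms (2/7)
5. 1503.759ms @ 20/7 + 150.376ms (2/7)
6. 1654.135ms @ 22/7 + 150.376ms (2/7)
7. 1804.511ms @ 24/7 + 150.376ms (2/7)
8. 1954.887ms @ 26/7 + 150.376ms (2/7)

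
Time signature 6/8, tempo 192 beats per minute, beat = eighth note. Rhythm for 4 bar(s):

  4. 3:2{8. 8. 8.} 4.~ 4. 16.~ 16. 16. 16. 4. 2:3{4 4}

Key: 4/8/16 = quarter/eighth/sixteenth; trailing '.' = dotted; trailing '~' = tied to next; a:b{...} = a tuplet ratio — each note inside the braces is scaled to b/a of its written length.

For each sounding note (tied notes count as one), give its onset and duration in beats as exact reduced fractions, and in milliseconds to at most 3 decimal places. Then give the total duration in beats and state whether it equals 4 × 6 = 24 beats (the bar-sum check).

1) 0.0ms=0b +937.5ms=3b
2) 937.5ms=3b +312.5ms=1b
3) 1250.0ms=4b +312.5ms=1b
4) 1562.5ms=5b +312.5ms=1b
5) 1875.0ms=6b +1875.0ms=6b
6) 3750.0ms=12b +468.75ms=3/2b
7) 4218.75ms=27/2b +234.375ms=3/4b
8) 4453.125ms=57/4b +234.375ms=3/4b
9) 4687.5ms=15b +937.5ms=3b
10) 5625.0ms=18b +937.5ms=3b
11) 6562.5ms=21b +937.5ms=3b
Σ=24b of 24 (192bpm 6/8) — PASS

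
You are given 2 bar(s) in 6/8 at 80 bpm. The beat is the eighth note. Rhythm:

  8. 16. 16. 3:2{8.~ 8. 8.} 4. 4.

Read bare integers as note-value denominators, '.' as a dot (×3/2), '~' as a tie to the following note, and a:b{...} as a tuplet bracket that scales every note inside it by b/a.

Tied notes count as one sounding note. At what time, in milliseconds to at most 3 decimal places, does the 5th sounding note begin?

1. 0.0ms @ 0 + 1125.0ms (3/2)
2. 1125.0ms @ 3/2 + 562.5ms (3/4)
3. 1687.5ms @ 9/4 + 562.5ms (3/4)
4. 2250.0ms @ 3 + 1500.0ms (2)
5. 3750.0ms @ 5 + 750.0ms (1)
6. 4500.0ms @ 6 + 2250.0ms (3)
7. 6750.0ms @ 9 + 2250.0ms (3)

note 5 onset = 5b = 3750.0ms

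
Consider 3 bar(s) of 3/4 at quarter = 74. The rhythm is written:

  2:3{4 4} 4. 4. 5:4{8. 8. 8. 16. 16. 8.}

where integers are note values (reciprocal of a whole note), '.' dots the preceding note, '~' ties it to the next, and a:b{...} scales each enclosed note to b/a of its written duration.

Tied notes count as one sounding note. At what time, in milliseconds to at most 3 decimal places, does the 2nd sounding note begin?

note 2 onset = 3/2b = 1216.216ms

1. 0.0ms @ 0 + 1216.216ms (3/2)
2. 1216.216ms @ 3/2 + 1216.216ms (3/2)
3. 2432.432ms @ 3 + 1216.216ms (3/2)
4. 3648.649ms @ 9/2 + 1216.216ms (3/2)
5. 4864.865ms @ 6 + 486.486ms (3/5)
6. 5351.351ms @ 33/5 + 486.486ms (3/5)
7. 5837.838ms @ 36/5 + 486.486ms (3/5)
8. 6324.324ms @ 39/5 + 243.243ms (3/10)
9. 6567.568ms @ 81/10 + 243.243ms (3/10)
10. 6810.811ms @ 42/5 + 486.486ms (3/5)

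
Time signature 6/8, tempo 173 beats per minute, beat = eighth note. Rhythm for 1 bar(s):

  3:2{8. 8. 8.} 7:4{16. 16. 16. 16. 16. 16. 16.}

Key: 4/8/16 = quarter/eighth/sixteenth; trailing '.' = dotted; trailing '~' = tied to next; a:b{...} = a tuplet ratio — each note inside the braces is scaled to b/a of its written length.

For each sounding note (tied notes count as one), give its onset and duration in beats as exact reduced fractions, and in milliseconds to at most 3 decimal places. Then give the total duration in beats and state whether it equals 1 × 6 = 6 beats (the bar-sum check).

1) 0.0ms=0b +346.821ms=1b
2) 346.821ms=1b +346.821ms=1b
3) 693.642ms=2b +346.821ms=1b
4) 1040.462ms=3b +148.637ms=3/7b
5) 1189.1ms=24/7b +148.637ms=3/7b
6) 1337.737ms=27/7b +148.637ms=3/7b
7) 1486.375ms=30/7b +148.637ms=3/7b
8) 1635.012ms=33/7b +148.637ms=3/7b
9) 1783.65ms=36/7b +148.637ms=3/7b
10) 1932.287ms=39/7b +148.637ms=3/7b
Σ=6b of 6 (173bpm 6/8) — PASS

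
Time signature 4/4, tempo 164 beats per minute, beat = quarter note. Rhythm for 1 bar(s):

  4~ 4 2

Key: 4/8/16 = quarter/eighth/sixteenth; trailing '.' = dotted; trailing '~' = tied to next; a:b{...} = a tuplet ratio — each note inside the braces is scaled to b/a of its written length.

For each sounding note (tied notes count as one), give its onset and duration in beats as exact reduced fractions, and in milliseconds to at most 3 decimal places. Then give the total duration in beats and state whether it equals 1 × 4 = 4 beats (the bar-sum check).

1) 0.0ms=0b +731.707ms=2b
2) 731.707ms=2b +731.707ms=2b
Σ=4b of 4 (164bpm 4/4) — PASS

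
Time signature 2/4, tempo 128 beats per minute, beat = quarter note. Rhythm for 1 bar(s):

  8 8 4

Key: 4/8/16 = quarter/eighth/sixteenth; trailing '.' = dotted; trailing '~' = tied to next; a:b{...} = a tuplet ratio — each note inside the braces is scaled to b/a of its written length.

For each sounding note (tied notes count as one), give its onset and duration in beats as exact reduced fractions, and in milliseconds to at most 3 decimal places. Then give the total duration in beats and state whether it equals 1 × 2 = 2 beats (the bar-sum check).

1) 0.0ms=0b +234.375ms=1/2b
2) 234.375ms=1/2b +234.375ms=1/2b
3) 468.75ms=1b +468.75ms=1b
Σ=2b of 2 (128bpm 2/4) — PASS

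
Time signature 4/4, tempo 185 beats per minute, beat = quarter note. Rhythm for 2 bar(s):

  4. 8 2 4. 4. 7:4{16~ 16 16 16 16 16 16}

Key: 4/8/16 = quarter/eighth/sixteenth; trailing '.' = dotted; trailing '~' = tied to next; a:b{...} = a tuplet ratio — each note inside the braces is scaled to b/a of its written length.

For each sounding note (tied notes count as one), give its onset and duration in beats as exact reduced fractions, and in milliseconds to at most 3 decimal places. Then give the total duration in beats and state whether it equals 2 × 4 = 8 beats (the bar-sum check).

1) 0.0ms=0b +486.486ms=3/2b
2) 486.486ms=3/2b +162.162ms=1/2b
3) 648.649ms=2b +648.649ms=2b
4) 1297.297ms=4b +486.486ms=3/2b
5) 1783.784ms=11/2b +486.486ms=3/2b
6) 2270.27ms=7b +92.664ms=2/7b
7) 2362.934ms=51/7b +46.332ms=1/7b
8) 2409.266ms=52/7b +46.332ms=1/7b
9) 2455.598ms=53/7b +46.332ms=1/7b
10) 2501.931ms=54/7b +46.332ms=1/7b
11) 2548.263ms=55/7b +46.332ms=1/7b
Σ=8b of 8 (185bpm 4/4) — PASS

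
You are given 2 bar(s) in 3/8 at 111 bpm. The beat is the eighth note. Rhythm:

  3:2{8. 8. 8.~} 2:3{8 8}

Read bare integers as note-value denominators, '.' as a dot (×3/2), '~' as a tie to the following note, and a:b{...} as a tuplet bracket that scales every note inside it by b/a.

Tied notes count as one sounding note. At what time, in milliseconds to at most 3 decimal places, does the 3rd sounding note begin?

note 3 onset = 2b = 1081.081ms

1. 0.0ms @ 0 + 540.541ms (1)
2. 540.541ms @ 1 + 540.541ms (1)
3. 1081.081ms @ 2 + 1351.351ms (5/2)
4. 2432.432ms @ 9/2 + 810.811ms (3/2)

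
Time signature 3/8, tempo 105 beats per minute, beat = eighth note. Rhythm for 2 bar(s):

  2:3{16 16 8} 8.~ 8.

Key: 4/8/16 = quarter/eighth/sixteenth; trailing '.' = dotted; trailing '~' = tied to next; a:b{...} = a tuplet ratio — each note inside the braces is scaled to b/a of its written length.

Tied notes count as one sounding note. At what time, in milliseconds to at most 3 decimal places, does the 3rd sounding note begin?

1. 0.0ms @ 0 + 428.571ms (3/4)
2. 428.571ms @ 3/4 + 428.571ms (3/4)
3. 857.143ms @ 3/2 + 857.143ms (3/2)
4. 1714.286ms @ 3 + 1714.286ms (3)

note 3 onset = 3/2b = 857.143ms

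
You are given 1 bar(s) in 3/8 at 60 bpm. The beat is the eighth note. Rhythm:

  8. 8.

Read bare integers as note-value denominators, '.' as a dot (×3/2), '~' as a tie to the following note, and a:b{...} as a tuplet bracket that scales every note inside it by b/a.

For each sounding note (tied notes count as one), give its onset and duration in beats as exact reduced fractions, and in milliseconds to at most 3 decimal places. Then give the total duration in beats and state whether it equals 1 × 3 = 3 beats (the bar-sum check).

1) 0.0ms=0b +1500.0ms=3/2b
2) 1500.0ms=3/2b +1500.0ms=3/2b
Σ=3b of 3 (60bpm 3/8) — PASS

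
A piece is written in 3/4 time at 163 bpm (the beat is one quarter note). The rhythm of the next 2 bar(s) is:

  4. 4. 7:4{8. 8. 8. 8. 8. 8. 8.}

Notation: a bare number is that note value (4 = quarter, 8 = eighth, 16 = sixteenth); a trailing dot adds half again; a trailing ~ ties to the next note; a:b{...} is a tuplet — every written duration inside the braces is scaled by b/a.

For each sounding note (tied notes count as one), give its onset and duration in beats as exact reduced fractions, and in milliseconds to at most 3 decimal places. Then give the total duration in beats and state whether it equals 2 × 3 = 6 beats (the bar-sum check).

1) 0.0ms=0b +552.147ms=3/2b
2) 552.147ms=3/2b +552.147ms=3/2b
3) 1104.294ms=3b +157.756ms=3/7b
4) 1262.051ms=24/7b +157.756ms=3/7b
5) 1419.807ms=27/7b +157.756ms=3/7b
6) 1577.564ms=30/7b +157.756ms=3/7b
7) 1735.32ms=33/7b +157.756ms=3/7b
8) 1893.076ms=36/7b +157.756ms=3/7b
9) 2050.833ms=39/7b +157.756ms=3/7b
Σ=6b of 6 (163bpm 3/4) — PASS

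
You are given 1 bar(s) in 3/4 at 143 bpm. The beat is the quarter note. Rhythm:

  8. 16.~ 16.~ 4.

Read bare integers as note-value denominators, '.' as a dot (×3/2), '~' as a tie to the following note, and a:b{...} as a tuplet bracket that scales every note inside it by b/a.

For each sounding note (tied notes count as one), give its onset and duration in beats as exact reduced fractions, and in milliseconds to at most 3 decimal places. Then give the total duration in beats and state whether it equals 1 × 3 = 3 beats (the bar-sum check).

1) 0.0ms=0b +314.685ms=3/4b
2) 314.685ms=3/4b +944.056ms=9/4b
Σ=3b of 3 (143bpm 3/4) — PASS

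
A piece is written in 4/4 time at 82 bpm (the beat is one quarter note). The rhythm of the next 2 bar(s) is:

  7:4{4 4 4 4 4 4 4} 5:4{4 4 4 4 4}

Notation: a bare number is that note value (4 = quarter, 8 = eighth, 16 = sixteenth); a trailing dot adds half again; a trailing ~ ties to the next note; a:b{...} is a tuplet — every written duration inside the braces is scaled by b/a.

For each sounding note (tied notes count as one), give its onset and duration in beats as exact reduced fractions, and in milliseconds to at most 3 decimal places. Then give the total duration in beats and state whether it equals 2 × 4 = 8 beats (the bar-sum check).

1) 0.0ms=0b +418.118ms=4/7b
2) 418.118ms=4/7b +418.118ms=4/7b
3) 836.237ms=8/7b +418.118ms=4/7b
4) 1254.355ms=12/7b +418.118ms=4/7b
5) 1672.474ms=16/7b +418.118ms=4/7b
6) 2090.592ms=20/7b +418.118ms=4/7b
7) 2508.711ms=24/7b +418.118ms=4/7b
8) 2926.829ms=4b +585.366ms=4/5b
9) 3512.195ms=24/5b +585.366ms=4/5b
10) 4097.561ms=28/5b +585.366ms=4/5b
11) 4682.927ms=32/5b +585.366ms=4/5b
12) 5268.293ms=36/5b +585.366ms=4/5b
Σ=8b of 8 (82bpm 4/4) — PASS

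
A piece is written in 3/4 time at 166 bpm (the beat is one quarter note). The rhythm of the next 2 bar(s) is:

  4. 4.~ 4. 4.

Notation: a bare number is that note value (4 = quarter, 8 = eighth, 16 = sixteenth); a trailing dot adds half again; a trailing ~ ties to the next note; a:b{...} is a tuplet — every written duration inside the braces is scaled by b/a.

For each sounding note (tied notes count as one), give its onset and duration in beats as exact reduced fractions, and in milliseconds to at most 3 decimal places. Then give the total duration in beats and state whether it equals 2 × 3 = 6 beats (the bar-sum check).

1) 0.0ms=0b +542.169ms=3/2b
2) 542.169ms=3/2b +1084.337ms=3b
3) 1626.506ms=9/2b +542.169ms=3/2b
Σ=6b of 6 (166bpm 3/4) — PASS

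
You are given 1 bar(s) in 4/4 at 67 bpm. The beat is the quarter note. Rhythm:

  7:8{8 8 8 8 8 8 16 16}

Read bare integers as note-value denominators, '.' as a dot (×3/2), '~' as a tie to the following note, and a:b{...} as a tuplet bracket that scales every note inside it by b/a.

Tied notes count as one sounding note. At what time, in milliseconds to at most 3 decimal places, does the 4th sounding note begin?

1. 0.0ms @ 0 + 511.727ms (4/7)
2. 511.727ms @ 4/7 + 511.727ms (4/7)
3. 1023.454ms @ 8/7 + 511.727ms (4/7)
4. 1535.181ms @ 12/7 + 511.727ms (4/7)
5. 2046.908ms @ 16/7 + 511.727ms (4/7)
6. 2558.635ms @ 20/7 + 511.727ms (4/7)
7. 3070.362ms @ 24/7 + 255.864ms (2/7)
8. 3326.226ms @ 26/7 + 255.864ms (2/7)

note 4 onset = 12/7b = 1535.181ms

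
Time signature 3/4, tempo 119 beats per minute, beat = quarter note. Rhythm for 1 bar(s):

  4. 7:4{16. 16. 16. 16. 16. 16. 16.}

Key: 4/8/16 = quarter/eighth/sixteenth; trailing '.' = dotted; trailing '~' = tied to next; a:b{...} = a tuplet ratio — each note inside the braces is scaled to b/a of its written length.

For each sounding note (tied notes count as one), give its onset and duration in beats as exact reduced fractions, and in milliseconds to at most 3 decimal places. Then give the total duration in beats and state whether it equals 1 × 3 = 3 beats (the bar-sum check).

1) 0.0ms=0b +756.303ms=3/2b
2) 756.303ms=3/2b +108.043ms=3/14b
3) 864.346ms=12/7b +108.043ms=3/14b
4) 972.389ms=27/14b +108.043ms=3/14b
5) 1080.432ms=15/7b +108.043ms=3/14b
6) 1188.475ms=33/14b +108.043ms=3/14b
7) 1296.519ms=18/7b +108.043ms=3/14b
8) 1404.562ms=39/14b +108.043ms=3/14b
Σ=3b of 3 (119bpm 3/4) — PASS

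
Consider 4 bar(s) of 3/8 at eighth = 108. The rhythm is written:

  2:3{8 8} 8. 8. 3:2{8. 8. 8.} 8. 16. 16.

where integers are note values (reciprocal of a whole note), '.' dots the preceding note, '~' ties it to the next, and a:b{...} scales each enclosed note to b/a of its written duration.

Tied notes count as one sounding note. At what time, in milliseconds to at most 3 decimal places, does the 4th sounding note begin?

1. 0.0ms @ 0 + 833.333ms (3/2)
2. 833.333ms @ 3/2 + 833.333ms (3/2)
3. 1666.667ms @ 3 + 833.333ms (3/2)
4. 2500.0ms @ 9/2 + 833.333ms (3/2)
5. 3333.333ms @ 6 + 555.556ms (1)
6. 3888.889ms @ 7 + 555.556ms (1)
7. 4444.444ms @ 8 + 555.556ms (1)
8. 5000.0ms @ 9 + 833.333ms (3/2)
9. 5833.333ms @ 21/2 + 416.667ms (3/4)
10. 6250.0ms @ 45/4 + 416.667ms (3/4)

note 4 onset = 9/2b = 2500.0ms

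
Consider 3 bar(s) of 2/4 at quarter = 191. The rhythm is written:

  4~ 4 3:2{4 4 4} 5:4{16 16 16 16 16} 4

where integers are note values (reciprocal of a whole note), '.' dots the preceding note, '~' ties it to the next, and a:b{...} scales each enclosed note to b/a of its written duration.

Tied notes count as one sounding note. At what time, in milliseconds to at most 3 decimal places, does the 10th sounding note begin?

note 10 onset = 5b = 1570.681ms

1. 0.0ms @ 0 + 628.272ms (2)
2. 628.272ms @ 2 + 209.424ms (2/3)
3. 837.696ms @ 8/3 + 209.424ms (2/3)
4. 1047.12ms @ 10/3 + 209.424ms (2/3)
5. 1256.545ms @ 4 + 62.827ms (1/5)
6. 1319.372ms @ 21/5 + 62.827ms (1/5)
7. 1382.199ms @ 22/5 + 62.827ms (1/5)
8. 1445.026ms @ 23/5 + 62.827ms (1/5)
9. 1507.853ms @ 24/5 + 62.827ms (1/5)
10. 1570.681ms @ 5 + 314.136ms (1)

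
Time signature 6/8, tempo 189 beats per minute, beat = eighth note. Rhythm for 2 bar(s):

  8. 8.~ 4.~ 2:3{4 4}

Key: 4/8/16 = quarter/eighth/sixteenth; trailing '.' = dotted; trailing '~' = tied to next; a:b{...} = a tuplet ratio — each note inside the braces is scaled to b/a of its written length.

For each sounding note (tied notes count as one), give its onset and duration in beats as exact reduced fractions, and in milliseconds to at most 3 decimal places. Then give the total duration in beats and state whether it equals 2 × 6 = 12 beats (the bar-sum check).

1) 0.0ms=0b +476.19ms=3/2b
2) 476.19ms=3/2b +2380.952ms=15/2b
3) 2857.143ms=9b +952.381ms=3b
Σ=12b of 12 (189bpm 6/8) — PASS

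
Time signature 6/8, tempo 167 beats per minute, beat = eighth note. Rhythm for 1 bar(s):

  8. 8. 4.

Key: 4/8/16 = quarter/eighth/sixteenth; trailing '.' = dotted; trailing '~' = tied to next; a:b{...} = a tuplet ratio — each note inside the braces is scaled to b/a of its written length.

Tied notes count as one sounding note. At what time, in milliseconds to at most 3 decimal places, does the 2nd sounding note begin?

1. 0.0ms @ 0 + 538.922ms (3/2)
2. 538.922ms @ 3/2 + 538.922ms (3/2)
3. 1077.844ms @ 3 + 1077.844ms (3)

note 2 onset = 3/2b = 538.922ms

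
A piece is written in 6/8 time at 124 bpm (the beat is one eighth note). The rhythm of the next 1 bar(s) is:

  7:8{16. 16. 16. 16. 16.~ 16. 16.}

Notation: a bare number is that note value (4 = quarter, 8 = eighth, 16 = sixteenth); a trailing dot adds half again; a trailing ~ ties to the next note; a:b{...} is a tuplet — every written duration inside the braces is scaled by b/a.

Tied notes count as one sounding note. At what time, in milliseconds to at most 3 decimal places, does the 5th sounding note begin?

note 5 onset = 24/7b = 1658.986ms

1. 0.0ms @ 0 + 414.747ms (6/7)
2. 414.747ms @ 6/7 + 414.747ms (6/7)
3. 829.493ms @ 12/7 + 414.747ms (6/7)
4. 1244.24ms @ 18/7 + 414.747ms (6/7)
5. 1658.986ms @ 24/7 + 829.493ms (12/7)
6. 2488.479ms @ 36/7 + 414.747ms (6/7)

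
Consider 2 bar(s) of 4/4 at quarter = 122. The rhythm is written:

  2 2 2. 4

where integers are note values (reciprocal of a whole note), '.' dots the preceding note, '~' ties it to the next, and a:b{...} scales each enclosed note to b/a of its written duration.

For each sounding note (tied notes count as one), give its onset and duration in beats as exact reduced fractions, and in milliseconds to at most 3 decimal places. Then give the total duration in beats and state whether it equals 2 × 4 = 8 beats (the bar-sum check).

1) 0.0ms=0b +983.607ms=2b
2) 983.607ms=2b +983.607ms=2b
3) 1967.213ms=4b +1475.41ms=3b
4) 3442.623ms=7b +491.803ms=1b
Σ=8b of 8 (122bpm 4/4) — PASS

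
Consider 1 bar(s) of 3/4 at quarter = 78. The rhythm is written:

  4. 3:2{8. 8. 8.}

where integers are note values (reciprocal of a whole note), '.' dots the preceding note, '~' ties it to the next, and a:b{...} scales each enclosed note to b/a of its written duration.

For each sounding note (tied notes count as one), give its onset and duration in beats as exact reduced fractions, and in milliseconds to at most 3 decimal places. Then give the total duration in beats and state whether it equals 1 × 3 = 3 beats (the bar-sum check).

1) 0.0ms=0b +1153.846ms=3/2b
2) 1153.846ms=3/2b +384.615ms=1/2b
3) 1538.462ms=2b +384.615ms=1/2b
4) 1923.077ms=5/2b +384.615ms=1/2b
Σ=3b of 3 (78bpm 3/4) — PASS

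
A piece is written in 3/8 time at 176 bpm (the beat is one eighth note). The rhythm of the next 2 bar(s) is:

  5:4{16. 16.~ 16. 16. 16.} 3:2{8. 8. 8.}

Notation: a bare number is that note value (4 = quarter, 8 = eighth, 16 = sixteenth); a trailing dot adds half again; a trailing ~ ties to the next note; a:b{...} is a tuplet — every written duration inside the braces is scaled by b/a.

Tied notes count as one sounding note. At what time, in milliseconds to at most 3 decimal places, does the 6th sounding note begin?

1. 0.0ms @ 0 + 204.545ms (3/5)
2. 204.545ms @ 3/5 + 409.091ms (6/5)
3. 613.636ms @ 9/5 + 204.545ms (3/5)
4. 818.182ms @ 12/5 + 204.545ms (3/5)
5. 1022.727ms @ 3 + 340.909ms (1)
6. 1363.636ms @ 4 + 340.909ms (1)
7. 1704.545ms @ 5 + 340.909ms (1)

note 6 onset = 4b = 1363.636ms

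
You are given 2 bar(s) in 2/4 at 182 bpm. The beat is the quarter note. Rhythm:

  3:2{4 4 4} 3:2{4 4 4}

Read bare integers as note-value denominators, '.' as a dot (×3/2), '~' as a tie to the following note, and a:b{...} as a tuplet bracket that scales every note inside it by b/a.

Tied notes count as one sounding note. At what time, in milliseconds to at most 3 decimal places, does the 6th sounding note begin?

1. 0.0ms @ 0 + 219.78ms (2/3)
2. 219.78ms @ 2/3 + 219.78ms (2/3)
3. 439.56ms @ 4/3 + 219.78ms (2/3)
4. 659.341ms @ 2 + 219.78ms (2/3)
5. 879.121ms @ 8/3 + 219.78ms (2/3)
6. 1098.901ms @ 10/3 + 219.78ms (2/3)

note 6 onset = 10/3b = 1098.901ms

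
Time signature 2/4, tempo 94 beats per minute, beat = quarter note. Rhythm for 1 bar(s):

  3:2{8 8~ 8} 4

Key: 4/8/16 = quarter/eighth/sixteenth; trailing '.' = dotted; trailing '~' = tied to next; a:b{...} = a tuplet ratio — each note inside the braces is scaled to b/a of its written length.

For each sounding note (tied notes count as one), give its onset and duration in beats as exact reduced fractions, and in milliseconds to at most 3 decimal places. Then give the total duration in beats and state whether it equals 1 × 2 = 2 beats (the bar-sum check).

1) 0.0ms=0b +212.766ms=1/3b
2) 212.766ms=1/3b +425.532ms=2/3b
3) 638.298ms=1b +638.298ms=1b
Σ=2b of 2 (94bpm 2/4) — PASS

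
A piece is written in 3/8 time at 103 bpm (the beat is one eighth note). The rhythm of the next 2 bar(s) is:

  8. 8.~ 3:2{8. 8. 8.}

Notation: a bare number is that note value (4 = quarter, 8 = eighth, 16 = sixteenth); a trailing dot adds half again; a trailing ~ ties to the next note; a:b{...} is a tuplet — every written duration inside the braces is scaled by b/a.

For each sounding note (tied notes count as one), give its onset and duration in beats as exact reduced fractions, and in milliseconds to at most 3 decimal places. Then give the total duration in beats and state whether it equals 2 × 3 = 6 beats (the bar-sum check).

1) 0.0ms=0b +873.786ms=3/2b
2) 873.786ms=3/2b +1456.311ms=5/2b
3) 2330.097ms=4b +582.524ms=1b
4) 2912.621ms=5b +582.524ms=1b
Σ=6b of 6 (103bpm 3/8) — PASS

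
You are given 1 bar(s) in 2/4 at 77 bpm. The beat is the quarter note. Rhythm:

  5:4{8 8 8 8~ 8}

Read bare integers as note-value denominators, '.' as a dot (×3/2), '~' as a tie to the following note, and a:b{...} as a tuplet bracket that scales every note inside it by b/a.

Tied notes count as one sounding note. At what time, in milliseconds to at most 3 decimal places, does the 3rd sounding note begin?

note 3 onset = 4/5b = 623.377ms

1. 0.0ms @ 0 + 311.688ms (2/5)
2. 311.688ms @ 2/5 + 311.688ms (2/5)
3. 623.377ms @ 4/5 + 311.688ms (2/5)
4. 935.065ms @ 6/5 + 623.377ms (4/5)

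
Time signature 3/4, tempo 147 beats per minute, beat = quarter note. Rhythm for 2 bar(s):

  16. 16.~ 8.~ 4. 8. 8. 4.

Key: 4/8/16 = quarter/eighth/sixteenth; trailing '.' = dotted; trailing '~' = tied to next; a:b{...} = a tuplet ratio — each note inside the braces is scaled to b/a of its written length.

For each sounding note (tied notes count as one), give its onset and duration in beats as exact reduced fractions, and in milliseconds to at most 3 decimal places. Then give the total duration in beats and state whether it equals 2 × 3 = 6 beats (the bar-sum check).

1) 0.0ms=0b +153.061ms=3/8b
2) 153.061ms=3/8b +1071.429ms=21/8b
3) 1224.49ms=3b +306.122ms=3/4b
4) 1530.612ms=15/4b +306.122ms=3/4b
5) 1836.735ms=9/2b +612.245ms=3/2b
Σ=6b of 6 (147bpm 3/4) — PASS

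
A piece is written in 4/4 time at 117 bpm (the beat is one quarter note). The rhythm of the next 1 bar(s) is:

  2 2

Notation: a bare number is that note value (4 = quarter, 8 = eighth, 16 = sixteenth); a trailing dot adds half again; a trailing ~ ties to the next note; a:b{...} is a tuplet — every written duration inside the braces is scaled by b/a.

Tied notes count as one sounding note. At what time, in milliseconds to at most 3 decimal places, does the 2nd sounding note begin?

note 2 onset = 2b = 1025.641ms

1. 0.0ms @ 0 + 1025.641ms (2)
2. 1025.641ms @ 2 + 1025.641ms (2)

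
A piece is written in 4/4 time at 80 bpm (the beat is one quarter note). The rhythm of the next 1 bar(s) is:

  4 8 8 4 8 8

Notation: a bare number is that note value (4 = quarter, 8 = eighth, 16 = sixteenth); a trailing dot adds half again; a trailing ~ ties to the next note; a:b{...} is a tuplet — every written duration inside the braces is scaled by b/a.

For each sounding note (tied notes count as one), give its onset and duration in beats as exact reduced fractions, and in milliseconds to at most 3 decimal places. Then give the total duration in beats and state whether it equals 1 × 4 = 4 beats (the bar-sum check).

1) 0.0ms=0b +750.0ms=1b
2) 750.0ms=1b +375.0ms=1/2b
3) 1125.0ms=3/2b +375.0ms=1/2b
4) 1500.0ms=2b +750.0ms=1b
5) 2250.0ms=3b +375.0ms=1/2b
6) 2625.0ms=7/2b +375.0ms=1/2b
Σ=4b of 4 (80bpm 4/4) — PASS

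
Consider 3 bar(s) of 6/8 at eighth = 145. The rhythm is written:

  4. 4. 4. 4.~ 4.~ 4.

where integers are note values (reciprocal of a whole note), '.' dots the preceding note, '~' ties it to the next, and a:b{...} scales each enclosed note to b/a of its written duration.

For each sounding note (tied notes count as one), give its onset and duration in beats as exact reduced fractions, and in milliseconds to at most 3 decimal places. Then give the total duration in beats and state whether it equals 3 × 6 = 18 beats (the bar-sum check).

1) 0.0ms=0b +1241.379ms=3b
2) 1241.379ms=3b +1241.379ms=3b
3) 2482.759ms=6b +1241.379ms=3b
4) 3724.138ms=9b +3724.138ms=9b
Σ=18b of 18 (145bpm 6/8) — PASS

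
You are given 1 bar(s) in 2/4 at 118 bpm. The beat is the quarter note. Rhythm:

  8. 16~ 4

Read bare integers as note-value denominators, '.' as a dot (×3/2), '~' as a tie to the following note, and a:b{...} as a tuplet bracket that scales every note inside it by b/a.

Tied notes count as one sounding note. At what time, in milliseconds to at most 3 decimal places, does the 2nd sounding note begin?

note 2 onset = 3/4b = 381.356ms

1. 0.0ms @ 0 + 381.356ms (3/4)
2. 381.356ms @ 3/4 + 635.593ms (5/4)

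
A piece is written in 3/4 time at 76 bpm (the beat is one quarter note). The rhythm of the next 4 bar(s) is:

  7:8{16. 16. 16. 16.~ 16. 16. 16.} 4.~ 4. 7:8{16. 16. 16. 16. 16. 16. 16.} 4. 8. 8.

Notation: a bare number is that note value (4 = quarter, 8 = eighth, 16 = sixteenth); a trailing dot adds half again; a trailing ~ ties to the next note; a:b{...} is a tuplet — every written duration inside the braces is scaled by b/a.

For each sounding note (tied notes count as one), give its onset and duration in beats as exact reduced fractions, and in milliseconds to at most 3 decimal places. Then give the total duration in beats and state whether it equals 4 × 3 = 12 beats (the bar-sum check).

1) 0.0ms=0b +338.346ms=3/7b
2) 338.346ms=3/7b +338.346ms=3/7b
3) 676.692ms=6/7b +338.346ms=3/7b
4) 1015.038ms=9/7b +676.692ms=6/7b
5) 1691.729ms=15/7b +338.346ms=3/7b
6) 2030.075ms=18/7b +338.346ms=3/7b
7) 2368.421ms=3b +2368.421ms=3b
8) 4736.842ms=6b +338.346ms=3/7b
9) 5075.188ms=45/7b +338.346ms=3/7b
10) 5413.534ms=48/7b +338.346ms=3/7b
11) 5751.88ms=51/7b +338.346ms=3/7b
12) 6090.226ms=54/7b +338.346ms=3/7b
13) 6428.571ms=57/7b +338.346ms=3/7b
14) 6766.917ms=60/7b +338.346ms=3/7b
15) 7105.263ms=9b +1184.211ms=3/2b
16) 8289.474ms=21/2b +592.105ms=3/4b
17) 8881.579ms=45/4b +592.105ms=3/4b
Σ=12b of 12 (76bpm 3/4) — PASS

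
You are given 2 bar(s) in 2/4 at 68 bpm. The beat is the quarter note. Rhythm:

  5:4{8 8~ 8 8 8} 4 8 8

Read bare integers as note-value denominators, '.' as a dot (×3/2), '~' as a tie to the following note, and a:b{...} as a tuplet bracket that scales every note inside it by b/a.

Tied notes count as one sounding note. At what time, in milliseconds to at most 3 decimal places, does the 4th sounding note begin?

note 4 onset = 8/5b = 1411.765ms

1. 0.0ms @ 0 + 352.941ms (2/5)
2. 352.941ms @ 2/5 + 705.882ms (4/5)
3. 1058.824ms @ 6/5 + 352.941ms (2/5)
4. 1411.765ms @ 8/5 + 352.941ms (2/5)
5. 1764.706ms @ 2 + 882.353ms (1)
6. 2647.059ms @ 3 + 441.176ms (1/2)
7. 3088.235ms @ 7/2 + 441.176ms (1/2)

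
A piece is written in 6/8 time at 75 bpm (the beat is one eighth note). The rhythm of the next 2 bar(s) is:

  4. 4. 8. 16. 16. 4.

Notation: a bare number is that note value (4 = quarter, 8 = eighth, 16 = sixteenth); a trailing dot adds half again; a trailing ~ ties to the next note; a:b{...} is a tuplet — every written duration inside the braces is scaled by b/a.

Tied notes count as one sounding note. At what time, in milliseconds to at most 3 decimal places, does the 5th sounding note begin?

note 5 onset = 33/4b = 6600.0ms

1. 0.0ms @ 0 + 2400.0ms (3)
2. 2400.0ms @ 3 + 2400.0ms (3)
3. 4800.0ms @ 6 + 1200.0ms (3/2)
4. 6000.0ms @ 15/2 + 600.0ms (3/4)
5. 6600.0ms @ 33/4 + 600.0ms (3/4)
6. 7200.0ms @ 9 + 2400.0ms (3)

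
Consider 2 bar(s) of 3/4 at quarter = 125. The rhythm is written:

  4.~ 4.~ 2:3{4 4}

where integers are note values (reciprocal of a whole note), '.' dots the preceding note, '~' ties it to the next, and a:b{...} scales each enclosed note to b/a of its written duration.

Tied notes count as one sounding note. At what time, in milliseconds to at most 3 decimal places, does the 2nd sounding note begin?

1. 0.0ms @ 0 + 2160.0ms (9/2)
2. 2160.0ms @ 9/2 + 720.0ms (3/2)

note 2 onset = 9/2b = 2160.0ms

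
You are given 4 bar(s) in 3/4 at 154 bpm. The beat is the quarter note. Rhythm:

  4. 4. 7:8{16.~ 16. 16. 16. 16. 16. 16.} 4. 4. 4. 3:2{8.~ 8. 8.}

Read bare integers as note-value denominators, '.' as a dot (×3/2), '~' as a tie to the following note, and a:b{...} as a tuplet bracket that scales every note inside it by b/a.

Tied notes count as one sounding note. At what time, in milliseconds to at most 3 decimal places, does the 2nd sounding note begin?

1. 0.0ms @ 0 + 584.416ms (3/2)
2. 584.416ms @ 3/2 + 584.416ms (3/2)
3. 1168.831ms @ 3 + 333.952ms (6/7)
4. 1502.783ms @ 27/7 + 166.976ms (3/7)
5. 1669.759ms @ 30/7 + 166.976ms (3/7)
6. 1836.735ms @ 33/7 + 166.976ms (3/7)
7. 2003.711ms @ 36/7 + 166.976ms (3/7)
8. 2170.686ms @ 39/7 + 166.976ms (3/7)
9. 2337.662ms @ 6 + 584.416ms (3/2)
10. 2922.078ms @ 15/2 + 584.416ms (3/2)
11. 3506.494ms @ 9 + 584.416ms (3/2)
12. 4090.909ms @ 21/2 + 389.61ms (1)
13. 4480.519ms @ 23/2 + 194.805ms (1/2)

note 2 onset = 3/2b = 584.416ms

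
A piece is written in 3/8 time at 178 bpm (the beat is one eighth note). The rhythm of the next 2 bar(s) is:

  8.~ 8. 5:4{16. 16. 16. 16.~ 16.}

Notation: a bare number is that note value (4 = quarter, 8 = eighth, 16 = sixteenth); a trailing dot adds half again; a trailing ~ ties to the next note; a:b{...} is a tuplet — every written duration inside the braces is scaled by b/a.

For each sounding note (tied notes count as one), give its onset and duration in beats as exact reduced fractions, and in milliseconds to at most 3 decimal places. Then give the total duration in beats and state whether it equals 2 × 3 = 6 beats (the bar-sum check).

1) 0.0ms=0b +1011.236ms=3b
2) 1011.236ms=3b +202.247ms=3/5b
3) 1213.483ms=18/5b +202.247ms=3/5b
4) 1415.73ms=21/5b +202.247ms=3/5b
5) 1617.978ms=24/5b +404.494ms=6/5b
Σ=6b of 6 (178bpm 3/8) — PASS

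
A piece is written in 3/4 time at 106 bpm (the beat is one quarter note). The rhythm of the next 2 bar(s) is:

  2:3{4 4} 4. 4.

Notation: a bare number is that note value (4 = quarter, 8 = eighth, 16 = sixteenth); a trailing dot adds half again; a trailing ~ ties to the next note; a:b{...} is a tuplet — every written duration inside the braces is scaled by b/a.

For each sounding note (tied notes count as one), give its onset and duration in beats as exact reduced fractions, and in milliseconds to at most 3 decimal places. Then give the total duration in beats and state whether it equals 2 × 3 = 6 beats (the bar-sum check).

1) 0.0ms=0b +849.057ms=3/2b
2) 849.057ms=3/2b +849.057ms=3/2b
3) 1698.113ms=3b +849.057ms=3/2b
4) 2547.17ms=9/2b +849.057ms=3/2b
Σ=6b of 6 (106bpm 3/4) — PASS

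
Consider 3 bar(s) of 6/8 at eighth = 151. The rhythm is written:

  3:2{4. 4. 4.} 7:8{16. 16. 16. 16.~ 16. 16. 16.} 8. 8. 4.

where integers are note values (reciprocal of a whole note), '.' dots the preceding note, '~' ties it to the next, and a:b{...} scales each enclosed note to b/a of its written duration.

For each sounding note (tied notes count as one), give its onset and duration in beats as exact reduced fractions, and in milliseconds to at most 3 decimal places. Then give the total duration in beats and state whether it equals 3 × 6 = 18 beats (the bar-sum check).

1) 0.0ms=0b +794.702ms=2b
2) 794.702ms=2b +794.702ms=2b
3) 1589.404ms=4b +794.702ms=2b
4) 2384.106ms=6b +340.587ms=6/7b
5) 2724.693ms=48/7b +340.587ms=6/7b
6) 3065.279ms=54/7b +340.587ms=6/7b
7) 3405.866ms=60/7b +681.173ms=12/7b
8) 4087.039ms=72/7b +340.587ms=6/7b
9) 4427.625ms=78/7b +340.587ms=6/7b
10) 4768.212ms=12b +596.026ms=3/2b
11) 5364.238ms=27/2b +596.026ms=3/2b
12) 5960.265ms=15b +1192.053ms=3b
Σ=18b of 18 (151bpm 6/8) — PASS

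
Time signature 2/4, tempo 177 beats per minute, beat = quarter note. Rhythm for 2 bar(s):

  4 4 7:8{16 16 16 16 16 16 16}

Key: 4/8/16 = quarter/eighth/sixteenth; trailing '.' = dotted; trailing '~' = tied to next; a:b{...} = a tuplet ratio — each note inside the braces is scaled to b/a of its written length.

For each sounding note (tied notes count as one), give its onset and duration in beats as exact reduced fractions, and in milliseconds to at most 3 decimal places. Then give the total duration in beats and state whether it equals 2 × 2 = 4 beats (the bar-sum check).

1) 0.0ms=0b +338.983ms=1b
2) 338.983ms=1b +338.983ms=1b
3) 677.966ms=2b +96.852ms=2/7b
4) 774.818ms=16/7b +96.852ms=2/7b
5) 871.671ms=18/7b +96.852ms=2/7b
6) 968.523ms=20/7b +96.852ms=2/7b
7) 1065.375ms=22/7b +96.852ms=2/7b
8) 1162.228ms=24/7b +96.852ms=2/7b
9) 1259.08ms=26/7b +96.852ms=2/7b
Σ=4b of 4 (177bpm 2/4) — PASS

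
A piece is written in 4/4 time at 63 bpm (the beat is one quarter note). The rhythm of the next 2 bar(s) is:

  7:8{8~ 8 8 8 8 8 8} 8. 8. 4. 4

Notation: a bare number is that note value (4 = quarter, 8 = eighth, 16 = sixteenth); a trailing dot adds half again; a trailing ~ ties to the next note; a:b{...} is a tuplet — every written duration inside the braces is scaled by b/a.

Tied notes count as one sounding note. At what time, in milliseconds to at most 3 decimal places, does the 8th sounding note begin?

note 8 onset = 19/4b = 4523.81ms

1. 0.0ms @ 0 + 1088.435ms (8/7)
2. 1088.435ms @ 8/7 + 544.218ms (4/7)
3. 1632.653ms @ 12/7 + 544.218ms (4/7)
4. 2176.871ms @ 16/7 + 544.218ms (4/7)
5. 2721.088ms @ 20/7 + 544.218ms (4/7)
6. 3265.306ms @ 24/7 + 544.218ms (4/7)
7. 3809.524ms @ 4 + 714.286ms (3/4)
8. 4523.81ms @ 19/4 + 714.286ms (3/4)
9. 5238.095ms @ 11/2 + 1428.571ms (3/2)
10. 6666.667ms @ 7 + 952.381ms (1)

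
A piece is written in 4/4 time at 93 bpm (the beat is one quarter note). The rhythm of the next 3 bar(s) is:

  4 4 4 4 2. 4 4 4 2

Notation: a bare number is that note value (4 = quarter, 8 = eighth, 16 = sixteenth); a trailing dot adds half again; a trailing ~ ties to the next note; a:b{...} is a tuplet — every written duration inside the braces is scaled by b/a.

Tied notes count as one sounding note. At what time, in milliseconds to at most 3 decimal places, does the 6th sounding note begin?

1. 0.0ms @ 0 + 645.161ms (1)
2. 645.161ms @ 1 + 645.161ms (1)
3. 1290.323ms @ 2 + 645.161ms (1)
4. 1935.484ms @ 3 + 645.161ms (1)
5. 2580.645ms @ 4 + 1935.484ms (3)
6. 4516.129ms @ 7 + 645.161ms (1)
7. 5161.29ms @ 8 + 645.161ms (1)
8. 5806.452ms @ 9 + 645.161ms (1)
9. 6451.613ms @ 10 + 1290.323ms (2)

note 6 onset = 7b = 4516.129ms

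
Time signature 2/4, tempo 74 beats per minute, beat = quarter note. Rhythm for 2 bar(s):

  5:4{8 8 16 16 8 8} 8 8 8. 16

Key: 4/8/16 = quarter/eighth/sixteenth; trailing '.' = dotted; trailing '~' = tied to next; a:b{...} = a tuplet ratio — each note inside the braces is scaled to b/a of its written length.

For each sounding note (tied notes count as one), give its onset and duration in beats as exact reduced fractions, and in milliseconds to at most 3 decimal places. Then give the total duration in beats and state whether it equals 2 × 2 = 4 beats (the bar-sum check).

1) 0.0ms=0b +324.324ms=2/5b
2) 324.324ms=2/5b +324.324ms=2/5b
3) 648.649ms=4/5b +162.162ms=1/5b
4) 810.811ms=1b +162.162ms=1/5b
5) 972.973ms=6/5b +324.324ms=2/5b
6) 1297.297ms=8/5b +324.324ms=2/5b
7) 1621.622ms=2b +405.405ms=1/2b
8) 2027.027ms=5/2b +405.405ms=1/2b
9) 2432.432ms=3b +608.108ms=3/4b
10) 3040.541ms=15/4b +202.703ms=1/4b
Σ=4b of 4 (74bpm 2/4) — PASS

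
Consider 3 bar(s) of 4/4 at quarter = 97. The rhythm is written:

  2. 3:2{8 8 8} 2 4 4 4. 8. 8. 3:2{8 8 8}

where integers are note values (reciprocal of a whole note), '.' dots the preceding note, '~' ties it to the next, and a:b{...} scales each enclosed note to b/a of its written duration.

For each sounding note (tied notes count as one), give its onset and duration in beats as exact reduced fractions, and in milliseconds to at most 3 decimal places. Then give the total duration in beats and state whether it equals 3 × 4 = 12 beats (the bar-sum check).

1) 0.0ms=0b +1855.67ms=3b
2) 1855.67ms=3b +206.186ms=1/3b
3) 2061.856ms=10/3b +206.186ms=1/3b
4) 2268.041ms=11/3b +206.186ms=1/3b
5) 2474.227ms=4b +1237.113ms=2b
6) 3711.34ms=6b +618.557ms=1b
7) 4329.897ms=7b +618.557ms=1b
8) 4948.454ms=8b +927.835ms=3/2b
9) 5876.289ms=19/2b +463.918ms=3/4b
10) 6340.206ms=41/4b +463.918ms=3/4b
11) 6804.124ms=11b +206.186ms=1/3b
12) 7010.309ms=34/3b +206.186ms=1/3b
13) 7216.495ms=35/3b +206.186ms=1/3b
Σ=12b of 12 (97bpm 4/4) — PASS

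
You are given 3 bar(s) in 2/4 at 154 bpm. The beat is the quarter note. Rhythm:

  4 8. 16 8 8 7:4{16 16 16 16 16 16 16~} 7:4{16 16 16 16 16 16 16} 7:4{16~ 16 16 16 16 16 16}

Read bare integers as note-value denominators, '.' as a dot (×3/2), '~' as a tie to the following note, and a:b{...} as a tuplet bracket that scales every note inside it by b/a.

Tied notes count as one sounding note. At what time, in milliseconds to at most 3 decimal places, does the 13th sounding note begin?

1. 0.0ms @ 0 + 389.61ms (1)
2. 389.61ms @ 1 + 292.208ms (3/4)
3. 681.818ms @ 7/4 + 97.403ms (1/4)
4. 779.221ms @ 2 + 194.805ms (1/2)
5. 974.026ms @ 5/2 + 194.805ms (1/2)
6. 1168.831ms @ 3 + 55.659ms (1/7)
7. 1224.49ms @ 22/7 + 55.659ms (1/7)
8. 1280.148ms @ 23/7 + 55.659ms (1/7)
9. 1335.807ms @ 24/7 + 55.659ms (1/7)
10. 1391.466ms @ 25/7 + 55.659ms (1/7)
11. 1447.124ms @ 26/7 + 55.659ms (1/7)
12. 1502.783ms @ 27/7 + 111.317ms (2/7)
13. 1614.1ms @ 29/7 + 55.659ms (1/7)
14. 1669.759ms @ 30/7 + 55.659ms (1/7)
15. 1725.417ms @ 31/7 + 55.659ms (1/7)
16. 1781.076ms @ 32/7 + 55.659ms (1/7)
17. 1836.735ms @ 33/7 + 55.659ms (1/7)
18. 1892.393ms @ 34/7 + 55.659ms (1/7)
19. 1948.052ms @ 5 + 111.317ms (2/7)
20. 2059.369ms @ 37/7 + 55.659ms (1/7)
21. 2115.028ms @ 38/7 + 55.659ms (1/7)
22. 2170.686ms @ 39/7 + 55.659ms (1/7)
23. 2226.345ms @ 40/7 + 55.659ms (1/7)
24. 2282.004ms @ 41/7 + 55.659ms (1/7)

note 13 onset = 29/7b = 1614.1ms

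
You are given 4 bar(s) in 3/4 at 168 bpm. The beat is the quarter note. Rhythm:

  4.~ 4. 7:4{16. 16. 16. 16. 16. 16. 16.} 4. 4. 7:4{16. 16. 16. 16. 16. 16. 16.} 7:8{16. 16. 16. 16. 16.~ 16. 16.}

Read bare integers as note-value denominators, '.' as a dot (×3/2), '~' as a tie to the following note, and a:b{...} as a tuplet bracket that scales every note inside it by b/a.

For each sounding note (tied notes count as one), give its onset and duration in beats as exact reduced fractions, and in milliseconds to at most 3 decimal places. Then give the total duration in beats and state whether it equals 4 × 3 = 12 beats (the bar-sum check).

1) 0.0ms=0b +1071.429ms=3b
2) 1071.429ms=3b +76.531ms=3/14b
3) 1147.959ms=45/14b +76.531ms=3/14b
4) 1224.49ms=24/7b +76.531ms=3/14b
5) 1301.02ms=51/14b +76.531ms=3/14b
6) 1377.551ms=27/7b +76.531ms=3/14b
7) 1454.082ms=57/14b +76.531ms=3/14b
8) 1530.612ms=30/7b +76.531ms=3/14b
9) 1607.143ms=9/2b +535.714ms=3/2b
10) 2142.857ms=6b +535.714ms=3/2b
11) 2678.571ms=15/2b +76.531ms=3/14b
12) 2755.102ms=54/7b +76.531ms=3/14b
13) 2831.633ms=111/14b +76.531ms=3/14b
14) 2908.163ms=57/7b +76.531ms=3/14b
15) 2984.694ms=117/14b +76.531ms=3/14b
16) 3061.224ms=60/7b +76.531ms=3/14b
17) 3137.755ms=123/14b +76.531ms=3/14b
18) 3214.286ms=9b +153.061ms=3/7b
19) 3367.347ms=66/7b +153.061ms=3/7b
20) 3520.408ms=69/7b +153.061ms=3/7b
21) 3673.469ms=72/7b +153.061ms=3/7b
22) 3826.531ms=75/7b +306.122ms=6/7b
23) 4132.653ms=81/7b +153.061ms=3/7b
Σ=12b of 12 (168bpm 3/4) — PASS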